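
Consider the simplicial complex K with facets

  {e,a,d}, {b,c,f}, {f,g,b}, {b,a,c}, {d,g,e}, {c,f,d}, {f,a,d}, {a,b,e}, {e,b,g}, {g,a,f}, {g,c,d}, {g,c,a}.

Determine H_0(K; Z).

H_0 = Z.

Order the vertices as a < b < c < d < e < f < g. Listing each simplex with vertices in this order, K has dimension 2 with simplices:

  0-simplices (7): a, b, c, d, e, f, g
  1-simplices (18): ab, ac, ad, ae, af, ag, bc, be, bf, bg, cd, cf, cg, de, df, dg, eg, fg
  2-simplices (12): abc, abe, acg, ade, adf, afg, bcf, beg, bfg, cdf, cdg, deg

so the chain groups are C_0 ≅ Z^7, C_1 ≅ Z^18, C_2 ≅ Z^12.

The boundary map ∂_1: C_1 → C_0 maps an edge to its endpoints' difference, ∂[p,q] = q − p.
The 7×18 boundary matrix has rank 6 and Smith normal form diag(1,1,1,1,1,1).

The boundary map ∂_2: C_2 → C_1 maps a triangle to the signed sum of its edges. For instance
  ∂bfg = fg − bg + bf,
  ∂adf = df − af + ad.
As a 18×12 matrix over Z this has rank 12, with invariant factors (1,1,1,1,1,1,1,1,1,1,1,2).

Now H_k = ker ∂_k / im ∂_{k+1}, so:

  H_0: rank C_0 − rank ∂_1 = 7 − 6 = 1, and the invariant factors of ∂_1 are all 1, so H_0 ≅ Z.

(K is a triangulation of the real projective plane RP^2.)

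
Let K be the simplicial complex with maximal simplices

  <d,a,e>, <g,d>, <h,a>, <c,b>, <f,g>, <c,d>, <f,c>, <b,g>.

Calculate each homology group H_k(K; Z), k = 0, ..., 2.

H_0 ≅ Z,  H_1 ≅ Z^2,  H_2 = 0.

Order the vertices as a < b < c < d < e < f < g < h. Listing each simplex with vertices in this order, K has dimension 2 with simplices:

  0-simplices (8): a, b, c, d, e, f, g, h
  1-simplices (10): ad, ae, ah, bc, bg, cd, cf, de, dg, fg
  2-simplices (1): ade

Hence C_0 ≅ Z^8, C_1 ≅ Z^10, C_2 ≅ Z^1.

Boundary ∂_1: C_1 → C_0 maps an edge to its endpoints' difference, ∂[p,q] = q − p.
The 8×10 boundary matrix has rank 7 and Smith normal form diag(1,1,1,1,1,1,1).

Boundary ∂_2: C_2 → C_1 acts by ∂[p,q,r] = [q,r] − [p,r] + [p,q]. For instance
  ∂ade = de − ae + ad.
As a 10×1 matrix over Z this has rank 1, with invariant factors (1).

From H_k ≅ ker(∂_k) / im(∂_{k+1}) we obtain:

  H_0: rank C_0 − rank ∂_1 = 8 − 7 = 1, and the invariant factors of ∂_1 are all 1, so H_0 = Z.
  H_1: rank ker ∂_1 − rank ∂_2 = (10 − 7) − 1 = 2, and the invariant factors of ∂_2 are all 1, so H_1 = Z^2.
  H_2: rank ker ∂_2 − rank ∂_3 = (1 − 1) − 0 = 0, and there is no ∂_3, so H_2 = 0.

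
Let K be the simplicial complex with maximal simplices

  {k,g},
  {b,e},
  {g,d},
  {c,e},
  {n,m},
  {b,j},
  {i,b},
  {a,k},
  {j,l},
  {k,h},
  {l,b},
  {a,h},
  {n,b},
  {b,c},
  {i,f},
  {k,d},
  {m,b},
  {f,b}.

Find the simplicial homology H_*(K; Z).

We work with the vertex ordering a < b < c < d < e < f < g < h < i < j < k < l < m < n. The simplices of K, each written with vertices in increasing order, are:

  0-simplices (14): a, b, c, d, e, f, g, h, i, j, k, l, m, n
  1-simplices (18): ah, ak, bc, be, bf, bi, bj, bl, bm, bn, ce, dg, dk, fi, gk, hk, jl, mn

Hence C_0 ≅ Z^14, C_1 ≅ Z^18.

Boundary ∂_1: C_1 → C_0 sends each edge [p,q] (with p < q) to q − p.
The resulting 14×18 matrix has rank 12, and its Smith normal form has invariant factors (1,1,1,1,1,1,1,1,1,1,1,1).

Now H_k = ker ∂_k / im ∂_{k+1}, so:

  H_0: rank C_0 − rank ∂_1 = 14 − 12 = 2, and the invariant factors of ∂_1 are all 1, so H_0 = Z^2.
  H_1: rank ker ∂_1 − rank ∂_2 = (18 − 12) − 0 = 6, and there is no ∂_2, so H_1 = Z^6.

As a check, the Euler characteristic is 14 − 18 = -4, which agrees with 2 − 6 = -4.
(K is a triangulation of the disjoint union of a wedge of 2 circles and a wedge of 4 circles.)

H_0 ≅ Z^2,  H_1 ≅ Z^6.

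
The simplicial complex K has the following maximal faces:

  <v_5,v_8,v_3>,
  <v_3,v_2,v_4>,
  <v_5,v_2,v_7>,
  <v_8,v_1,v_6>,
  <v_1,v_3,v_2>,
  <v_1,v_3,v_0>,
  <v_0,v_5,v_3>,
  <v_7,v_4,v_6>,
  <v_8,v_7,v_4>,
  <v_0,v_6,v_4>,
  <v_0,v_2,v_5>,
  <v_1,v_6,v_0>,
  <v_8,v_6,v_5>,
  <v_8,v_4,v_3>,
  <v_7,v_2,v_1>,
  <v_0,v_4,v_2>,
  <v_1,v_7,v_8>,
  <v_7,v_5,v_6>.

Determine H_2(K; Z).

H_2 = 0.

Order the vertices as v_0 < v_1 < v_2 < v_3 < v_4 < v_5 < v_6 < v_7 < v_8. Listing each simplex with vertices in this order, K has dimension 2 with simplices:

  0-simplices (9): [v_0], [v_1], [v_2], [v_3], [v_4], [v_5], [v_6], [v_7], [v_8]
  1-simplices (27): (27 of them)
  2-simplices (18): (18 of them)

Hence C_0 ≅ Z^9, C_1 ≅ Z^27, C_2 ≅ Z^18.

The boundary map ∂_1: C_1 → C_0 is given by ∂[p,q] = [q] − [p]. For instance
  ∂[v_2,v_5] = [v_5] − [v_2].
This gives a 9×27 integer matrix of rank 8; reducing to Smith normal form yields diagonal entries (1,1,1,1,1,1,1,1).

Boundary ∂_2: C_2 → C_1 sends each 2-simplex [p,q,r] to [q,r] − [p,r] + [p,q]. For instance
  ∂[v_1,v_7,v_8] = [v_7,v_8] − [v_1,v_8] + [v_1,v_7],
  ∂[v_1,v_2,v_3] = [v_2,v_3] − [v_1,v_3] + [v_1,v_2].
As a 27×18 matrix over Z this has rank 18, with invariant factors (1,1,1,1,1,1,1,1,1,1,1,1,1,1,1,1,1,2).

Now H_k = ker ∂_k / im ∂_{k+1}, so:

  H_2: rank ker ∂_2 − rank ∂_3 = (18 − 18) − 0 = 0, and there is no ∂_3, so H_2 ≅ 0.

(K is a triangulation of the Klein bottle.)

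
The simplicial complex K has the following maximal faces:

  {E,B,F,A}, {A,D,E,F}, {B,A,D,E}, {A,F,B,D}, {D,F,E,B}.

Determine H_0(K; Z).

Fix the vertex order A < B < D < E < F and write every simplex with vertices in increasing order. Then dim K = 3 and the simplices of K are:

  0-simplices (5): A, B, D, E, F
  1-simplices (10): AB, AD, AE, AF, BD, BE, BF, DE, DF, EF
  2-simplices (10): ABD, ABE, ABF, ADE, ADF, AEF, BDE, BDF, BEF, DEF
  3-simplices (5): ABDE, ABDF, ABEF, ADEF, BDEF

giving chain groups C_0 ≅ Z^5, C_1 ≅ Z^10, C_2 ≅ Z^10, C_3 ≅ Z^5.

The boundary map ∂_1: C_1 → C_0 is given by ∂[p,q] = [q] − [p]. For instance
  ∂AB = B − A.
As a 5×10 matrix over Z this has rank 4, with invariant factors (1,1,1,1).

The boundary map ∂_2: C_2 → C_1 sends each 2-simplex [p,q,r] to [q,r] − [p,r] + [p,q]. For instance
  ∂ABF = BF − AF + AB,
  ∂AEF = EF − AF + AE.
This gives a 10×10 integer matrix of rank 6; reducing to Smith normal form yields diagonal entries (1,1,1,1,1,1).

Boundary ∂_3: C_3 → C_2 sends each 3-simplex σ to the alternating sum Σ_i (−1)^i (σ with its i-th vertex removed). For instance
  ∂ABDF = BDF − ADF + ABF − ABD,
  ∂ADEF = DEF − AEF + ADF − ADE.
As a 10×5 matrix over Z this has rank 4, with invariant factors (1,1,1,1).

Computing H_k = (kernel of ∂_k) / (image of ∂_{k+1}):

  H_0: rank C_0 − rank ∂_1 = 5 − 4 = 1, and the invariant factors of ∂_1 are all 1, so H_0 = Z.

(K is a triangulation of the 3-sphere S^3.)

H_0 ≅ Z.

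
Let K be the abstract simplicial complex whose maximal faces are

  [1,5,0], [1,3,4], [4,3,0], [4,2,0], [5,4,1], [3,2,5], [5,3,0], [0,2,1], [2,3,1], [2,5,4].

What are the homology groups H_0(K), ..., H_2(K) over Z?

K has 6 vertices, 15 edges, 10 triangles.
rank ∂_0 = 0, rank ∂_1 = 5 ⇒ b_0 = 6 − 0 − 5 = 1; all invariant factors of ∂_1 are 1 so no torsion. So H_0 ≅ Z.
rank ∂_1 = 5, rank ∂_2 = 10 ⇒ b_1 = 15 − 5 − 10 = 0; ∂_2 has invariant factor(s) [2] giving torsion. So H_1 ≅ Z/2.
rank ∂_2 = 10, rank ∂_3 = 0 ⇒ b_2 = 10 − 10 − 0 = 0. So H_2 ≅ 0.

H_0 = Z,  H_1 = Z/2,  H_2 = 0.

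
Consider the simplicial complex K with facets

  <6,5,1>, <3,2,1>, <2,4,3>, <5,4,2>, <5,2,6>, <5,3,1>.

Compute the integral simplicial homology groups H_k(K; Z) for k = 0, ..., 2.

H_0 ≅ Z,  H_1 ≅ Z,  H_2 = 0.

K has 6 vertices, 12 edges, 6 triangles.
rank ∂_0 = 0, rank ∂_1 = 5 ⇒ b_0 = 6 − 0 − 5 = 1; all invariant factors of ∂_1 are 1 so no torsion. So H_0 = Z.
rank ∂_1 = 5, rank ∂_2 = 6 ⇒ b_1 = 12 − 5 − 6 = 1; all invariant factors of ∂_2 are 1 so no torsion. So H_1 = Z.
rank ∂_2 = 6, rank ∂_3 = 0 ⇒ b_2 = 6 − 6 − 0 = 0. So H_2 = 0.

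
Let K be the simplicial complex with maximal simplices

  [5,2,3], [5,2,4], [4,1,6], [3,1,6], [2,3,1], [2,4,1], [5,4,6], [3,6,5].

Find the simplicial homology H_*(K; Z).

Take the total order 1 < 2 < 3 < 4 < 5 < 6 on the vertex set. Then K (dimension 2) consists of the simplices:

  0-simplices (6): [1], [2], [3], [4], [5], [6]
  1-simplices (12): [1,2], [1,3], [1,4], [1,6], [2,3], [2,4], [2,5], [3,5], [3,6], [4,5], [4,6], [5,6]
  2-simplices (8): [1,2,3], [1,2,4], [1,3,6], [1,4,6], [2,3,5], [2,4,5], [3,5,6], [4,5,6]

so the chain groups are C_0 ≅ Z^6, C_1 ≅ Z^12, C_2 ≅ Z^8.

∂_1: C_1 → C_0 is given by ∂[p,q] = [q] − [p]. For instance
  ∂[2,3] = [3] − [2].
As a 6×12 matrix over Z this has rank 5, with invariant factors (1,1,1,1,1).

∂_2: C_2 → C_1 sends each 2-simplex [p,q,r] to [q,r] − [p,r] + [p,q]. For instance
  ∂[1,3,6] = [3,6] − [1,6] + [1,3],
  ∂[1,2,3] = [2,3] − [1,3] + [1,2].
As a 12×8 matrix over Z this has rank 7, with invariant factors (1,1,1,1,1,1,1).

Now H_k = ker ∂_k / im ∂_{k+1}, so:

  H_0: rank C_0 − rank ∂_1 = 6 − 5 = 1, and the invariant factors of ∂_1 are all 1, so H_0 ≅ Z.
  H_1: rank ker ∂_1 − rank ∂_2 = (12 − 5) − 7 = 0, and the invariant factors of ∂_2 are all 1, so H_1 ≅ 0.
  H_2: rank ker ∂_2 − rank ∂_3 = (8 − 7) − 0 = 1, and there is no ∂_3, so H_2 ≅ Z.

As a check, the Euler characteristic is 6 − 12 + 8 = 2, which agrees with 1 − 0 + 1 = 2.

H_0 ≅ Z,  H_1 = 0,  H_2 ≅ Z.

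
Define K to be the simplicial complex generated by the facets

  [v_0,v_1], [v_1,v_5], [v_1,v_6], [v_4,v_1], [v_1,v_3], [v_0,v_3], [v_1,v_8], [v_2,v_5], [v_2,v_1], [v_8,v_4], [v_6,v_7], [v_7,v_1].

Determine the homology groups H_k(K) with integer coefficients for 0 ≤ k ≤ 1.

Order the vertices as v_0 < v_1 < v_2 < v_3 < v_4 < v_5 < v_6 < v_7 < v_8. Listing each simplex with vertices in this order, K has dimension 1 with simplices:

  0-simplices (9): [v_0], [v_1], [v_2], [v_3], [v_4], [v_5], [v_6], [v_7], [v_8]
  1-simplices (12): [v_0,v_1], [v_0,v_3], [v_1,v_2], [v_1,v_3], [v_1,v_4], [v_1,v_5], [v_1,v_6], [v_1,v_7], [v_1,v_8], [v_2,v_5], [v_4,v_8], [v_6,v_7]

so the chain groups are C_0 ≅ Z^9, C_1 ≅ Z^12.

Boundary ∂_1: C_1 → C_0 is given by ∂[p,q] = [q] − [p]. For instance
  ∂[v_1,v_5] = [v_5] − [v_1].
As a 9×12 matrix over Z this has rank 8, with invariant factors (1,1,1,1,1,1,1,1).

From H_k ≅ ker(∂_k) / im(∂_{k+1}) we obtain:

  H_0: rank C_0 − rank ∂_1 = 9 − 8 = 1, and the invariant factors of ∂_1 are all 1, so H_0 ≅ Z.
  H_1: rank ker ∂_1 − rank ∂_2 = (12 − 8) − 0 = 4, and there is no ∂_2, so H_1 ≅ Z^4.

H_0 = Z,  H_1 = Z^4.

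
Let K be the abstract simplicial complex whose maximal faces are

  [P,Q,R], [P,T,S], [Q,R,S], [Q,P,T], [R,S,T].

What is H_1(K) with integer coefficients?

H_1 = Z.

Fix the vertex order P < Q < R < S < T and write every simplex with vertices in increasing order. Then dim K = 2 and the simplices of K are:

  0-simplices (5): P, Q, R, S, T
  1-simplices (10): PQ, PR, PS, PT, QR, QS, QT, RS, RT, ST
  2-simplices (5): PQR, PQT, PST, QRS, RST

Hence C_0 ≅ Z^5, C_1 ≅ Z^10, C_2 ≅ Z^5.

The boundary map ∂_1: C_1 → C_0 sends each edge [p,q] (with p < q) to q − p.
The 5×10 boundary matrix has rank 4 and Smith normal form diag(1,1,1,1).

Boundary ∂_2: C_2 → C_1 maps a triangle to the signed sum of its edges. For instance
  ∂RST = ST − RT + RS,
  ∂PST = ST − PT + PS.
The resulting 10×5 matrix has rank 5, and its Smith normal form has invariant factors (1,1,1,1,1).

Reading off H_k = ker ∂_k / im ∂_{k+1}:

  H_1: rank ker ∂_1 − rank ∂_2 = (10 − 4) − 5 = 1, and the invariant factors of ∂_2 are all 1, so H_1 = Z.

(K is a triangulation of the Möbius band.)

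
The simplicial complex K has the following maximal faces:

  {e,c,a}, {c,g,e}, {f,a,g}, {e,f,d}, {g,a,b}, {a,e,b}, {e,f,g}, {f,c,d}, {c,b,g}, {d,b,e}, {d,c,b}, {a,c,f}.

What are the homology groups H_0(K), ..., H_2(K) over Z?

H_0 = Z,  H_1 = Z/2,  H_2 = 0.

Order the vertices as a < b < c < d < e < f < g. Listing each simplex with vertices in this order, K has dimension 2 with simplices:

  0-simplices (7): a, b, c, d, e, f, g
  1-simplices (18): ab, ac, ae, af, ag, bc, bd, be, bg, cd, ce, cf, cg, de, df, ef, eg, fg
  2-simplices (12): abe, abg, ace, acf, afg, bcd, bcg, bde, cdf, ceg, def, efg

so the chain groups are C_0 ≅ Z^7, C_1 ≅ Z^18, C_2 ≅ Z^12.

The boundary map ∂_1: C_1 → C_0 sends each edge [p,q] (with p < q) to q − p. For instance
  ∂ab = b − a.
The resulting 7×18 matrix has rank 6, and its Smith normal form has invariant factors (1,1,1,1,1,1).

∂_2: C_2 → C_1 sends each 2-simplex [p,q,r] to [q,r] − [p,r] + [p,q]. For instance
  ∂bde = de − be + bd,
  ∂cdf = df − cf + cd.
As a 18×12 matrix over Z this has rank 12, with invariant factors (1,1,1,1,1,1,1,1,1,1,1,2).

Computing H_k = (kernel of ∂_k) / (image of ∂_{k+1}):

  H_0: rank C_0 − rank ∂_1 = 7 − 6 = 1, and the invariant factors of ∂_1 are all 1, so H_0 ≅ Z.
  H_1: rank ker ∂_1 − rank ∂_2 = (18 − 6) − 12 = 0, and ∂_2 has invariant factor 2 > 1, so H_1 ≅ Z/2.
  H_2: rank ker ∂_2 − rank ∂_3 = (12 − 12) − 0 = 0, and there is no ∂_3, so H_2 ≅ 0.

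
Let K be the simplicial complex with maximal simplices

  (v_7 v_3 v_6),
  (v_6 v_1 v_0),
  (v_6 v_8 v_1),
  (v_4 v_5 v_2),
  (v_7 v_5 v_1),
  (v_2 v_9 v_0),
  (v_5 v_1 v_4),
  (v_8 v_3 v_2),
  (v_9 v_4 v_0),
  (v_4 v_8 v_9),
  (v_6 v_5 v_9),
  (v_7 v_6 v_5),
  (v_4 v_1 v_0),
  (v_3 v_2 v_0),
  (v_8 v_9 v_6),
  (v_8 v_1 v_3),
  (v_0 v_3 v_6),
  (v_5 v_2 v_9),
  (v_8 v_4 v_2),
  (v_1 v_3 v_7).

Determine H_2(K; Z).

H_2 = 0.

We work with the vertex ordering v_0 < v_1 < v_2 < v_3 < v_4 < v_5 < v_6 < v_7 < v_8 < v_9. The simplices of K, each written with vertices in increasing order, are:

  0-simplices (10): [v_0], [v_1], [v_2], [v_3], [v_4], [v_5], [v_6], [v_7], [v_8], [v_9]
  1-simplices (30): (30 of them)
  2-simplices (20): (20 of them)

giving chain groups C_0 ≅ Z^10, C_1 ≅ Z^30, C_2 ≅ Z^20.

The boundary map ∂_1: C_1 → C_0 sends each edge [p,q] (with p < q) to q − p.
This gives a 10×30 integer matrix of rank 9; reducing to Smith normal form yields diagonal entries (1,1,1,1,1,1,1,1,1).

The boundary map ∂_2: C_2 → C_1 sends each 2-simplex [p,q,r] to [q,r] − [p,r] + [p,q]. For instance
  ∂[v_1,v_6,v_8] = [v_6,v_8] − [v_1,v_8] + [v_1,v_6],
  ∂[v_0,v_1,v_4] = [v_1,v_4] − [v_0,v_4] + [v_0,v_1].
The 30×20 boundary matrix has rank 20 and Smith normal form diag(1,1,1,1,1,1,1,1,1,1,1,1,1,1,1,1,1,1,1,2).

Now H_k = ker ∂_k / im ∂_{k+1}, so:

  H_2: rank ker ∂_2 − rank ∂_3 = (20 − 20) − 0 = 0, and there is no ∂_3, so H_2 ≅ 0.

(K is a triangulation of the Klein bottle.)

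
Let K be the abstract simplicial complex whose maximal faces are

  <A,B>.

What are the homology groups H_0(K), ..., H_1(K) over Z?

H_0 ≅ Z,  H_1 = 0.

Take the total order A < B on the vertex set. Then K (dimension 1) consists of the simplices:

  0-simplices (2): A, B
  1-simplices (1): AB

Hence C_0 ≅ Z^2, C_1 ≅ Z^1.

Boundary ∂_1: C_1 → C_0 sends each edge [p,q] (with p < q) to q − p. For instance
  ∂AB = B − A.
As a 2×1 matrix over Z this has rank 1, with invariant factors (1).

Computing H_k = (kernel of ∂_k) / (image of ∂_{k+1}):

  H_0: rank C_0 − rank ∂_1 = 2 − 1 = 1, and the invariant factors of ∂_1 are all 1, so H_0 = Z.
  H_1: rank ker ∂_1 − rank ∂_2 = (1 − 1) − 0 = 0, and there is no ∂_2, so H_1 = 0.

As a check, the Euler characteristic is 2 − 1 = 1, which agrees with 1 − 0 = 1.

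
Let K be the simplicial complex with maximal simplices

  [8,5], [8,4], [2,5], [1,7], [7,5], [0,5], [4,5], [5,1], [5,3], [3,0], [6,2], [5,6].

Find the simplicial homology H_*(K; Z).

H_0 = Z,  H_1 = Z^4.

Fix the vertex order 0 < 1 < 2 < 3 < 4 < 5 < 6 < 7 < 8 and write every simplex with vertices in increasing order. Then dim K = 1 and the simplices of K are:

  0-simplices (9): [0], [1], [2], [3], [4], [5], [6], [7], [8]
  1-simplices (12): [0,3], [0,5], [1,5], [1,7], [2,5], [2,6], [3,5], [4,5], [4,8], [5,6], [5,7], [5,8]

giving chain groups C_0 ≅ Z^9, C_1 ≅ Z^12.

The boundary map ∂_1: C_1 → C_0 maps an edge to its endpoints' difference, ∂[p,q] = q − p. For instance
  ∂[4,8] = [8] − [4].
This gives a 9×12 integer matrix of rank 8; reducing to Smith normal form yields diagonal entries (1,1,1,1,1,1,1,1).

Reading off H_k = ker ∂_k / im ∂_{k+1}:

  H_0: rank C_0 − rank ∂_1 = 9 − 8 = 1, and the invariant factors of ∂_1 are all 1, so H_0 = Z.
  H_1: rank ker ∂_1 − rank ∂_2 = (12 − 8) − 0 = 4, and there is no ∂_2, so H_1 = Z^4.

(K is a triangulation of a wedge of 4 circles.)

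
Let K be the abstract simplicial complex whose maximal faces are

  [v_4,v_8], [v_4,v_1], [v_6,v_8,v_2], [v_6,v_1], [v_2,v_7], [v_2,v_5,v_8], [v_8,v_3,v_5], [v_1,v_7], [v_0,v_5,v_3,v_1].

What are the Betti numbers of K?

We work with the vertex ordering v_0 < v_1 < v_2 < v_3 < v_4 < v_5 < v_6 < v_7 < v_8. The simplices of K, each written with vertices in increasing order, are:

  0-simplices (9): [v_0], [v_1], [v_2], [v_3], [v_4], [v_5], [v_6], [v_7], [v_8]
  1-simplices (17): (17 of them)
  2-simplices (7): [v_0,v_1,v_3], [v_0,v_1,v_5], [v_0,v_3,v_5], [v_1,v_3,v_5], [v_2,v_5,v_8], [v_2,v_6,v_8], [v_3,v_5,v_8]
  3-simplices (1): [v_0,v_1,v_3,v_5]

so the chain groups are C_0 ≅ Z^9, C_1 ≅ Z^17, C_2 ≅ Z^7, C_3 ≅ Z^1.

Boundary ∂_1: C_1 → C_0 sends each edge [p,q] (with p < q) to q − p. For instance
  ∂[v_0,v_5] = [v_5] − [v_0].
As a 9×17 matrix over Z this has rank 8, with invariant factors (1,1,1,1,1,1,1,1).

∂_2: C_2 → C_1 sends each 2-simplex [p,q,r] to [q,r] − [p,r] + [p,q]. For instance
  ∂[v_0,v_1,v_3] = [v_1,v_3] − [v_0,v_3] + [v_0,v_1],
  ∂[v_2,v_6,v_8] = [v_6,v_8] − [v_2,v_8] + [v_2,v_6].
The resulting 17×7 matrix has rank 6, and its Smith normal form has invariant factors (1,1,1,1,1,1).

The boundary map ∂_3: C_3 → C_2 sends each 3-simplex σ to the alternating sum Σ_i (−1)^i (σ with its i-th vertex removed). For instance
  ∂[v_0,v_1,v_3,v_5] = [v_1,v_3,v_5] − [v_0,v_3,v_5] + [v_0,v_1,v_5] − [v_0,v_1,v_3].
This gives a 7×1 integer matrix of rank 1; reducing to Smith normal form yields diagonal entries (1).

Reading off H_k = ker ∂_k / im ∂_{k+1}:

  H_0: rank C_0 − rank ∂_1 = 9 − 8 = 1, and the invariant factors of ∂_1 are all 1, so H_0 ≅ Z.
  H_1: rank ker ∂_1 − rank ∂_2 = (17 − 8) − 6 = 3, and the invariant factors of ∂_2 are all 1, so H_1 ≅ Z^3.
  H_2: rank ker ∂_2 − rank ∂_3 = (7 − 6) − 1 = 0, and the invariant factors of ∂_3 are all 1, so H_2 ≅ 0.
  H_3: rank ker ∂_3 − rank ∂_4 = (1 − 1) − 0 = 0, and there is no ∂_4, so H_3 ≅ 0.

As a check, the Euler characteristic is 9 − 17 + 7 − 1 = -2, which agrees with 1 − 3 + 0 − 0 = -2.

Hence the Betti numbers are b_0 = 1, b_1 = 3, b_2 = 0, b_3 = 0.

b_0 = 1, b_1 = 3, b_2 = 0, b_3 = 0.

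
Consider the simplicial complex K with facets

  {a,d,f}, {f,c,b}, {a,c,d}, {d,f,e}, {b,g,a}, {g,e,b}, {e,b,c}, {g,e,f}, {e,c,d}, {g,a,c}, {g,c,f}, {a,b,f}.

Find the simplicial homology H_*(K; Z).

H_0 = Z,  H_1 = Z/2,  H_2 = 0.

K has 7 vertices, 18 edges, 12 triangles.
rank ∂_0 = 0, rank ∂_1 = 6 ⇒ b_0 = 7 − 0 − 6 = 1; all invariant factors of ∂_1 are 1 so no torsion. So H_0 = Z.
rank ∂_1 = 6, rank ∂_2 = 12 ⇒ b_1 = 18 − 6 − 12 = 0; ∂_2 has invariant factor(s) [2] giving torsion. So H_1 = Z/2.
rank ∂_2 = 12, rank ∂_3 = 0 ⇒ b_2 = 12 − 12 − 0 = 0. So H_2 = 0.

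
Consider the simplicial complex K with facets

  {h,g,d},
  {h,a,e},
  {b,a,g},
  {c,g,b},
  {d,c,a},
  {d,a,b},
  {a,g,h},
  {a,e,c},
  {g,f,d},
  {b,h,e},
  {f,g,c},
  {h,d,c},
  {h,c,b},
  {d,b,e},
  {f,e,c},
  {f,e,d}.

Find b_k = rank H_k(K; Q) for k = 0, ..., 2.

Take the total order a < b < c < d < e < f < g < h on the vertex set. Then K (dimension 2) consists of the simplices:

  0-simplices (8): a, b, c, d, e, f, g, h
  1-simplices (24): ab, ac, ad, ae, ag, ah, bc, bd, be, bg, bh, cd, ce, cf, cg, ch, de, df, dg, dh, ef, eh, fg, gh
  2-simplices (16): abd, abg, acd, ace, aeh, agh, bcg, bch, bde, beh, cdh, cef, cfg, def, dfg, dgh

Hence C_0 ≅ Z^8, C_1 ≅ Z^24, C_2 ≅ Z^16.

The boundary map ∂_1: C_1 → C_0 sends each edge [p,q] (with p < q) to q − p.
As a 8×24 matrix over Z this has rank 7, with invariant factors (1,1,1,1,1,1,1).

Boundary ∂_2: C_2 → C_1 maps a triangle to the signed sum of its edges. For instance
  ∂bde = de − be + bd,
  ∂dfg = fg − dg + df.
The 24×16 boundary matrix has rank 15 and Smith normal form diag(1,1,1,1,1,1,1,1,1,1,1,1,1,1,1).

From H_k ≅ ker(∂_k) / im(∂_{k+1}) we obtain:

  H_0: rank C_0 − rank ∂_1 = 8 − 7 = 1, and the invariant factors of ∂_1 are all 1, so H_0 ≅ Z.
  H_1: rank ker ∂_1 − rank ∂_2 = (24 − 7) − 15 = 2, and the invariant factors of ∂_2 are all 1, so H_1 ≅ Z^2.
  H_2: rank ker ∂_2 − rank ∂_3 = (16 − 15) − 0 = 1, and there is no ∂_3, so H_2 ≅ Z.

As a check, the Euler characteristic is 8 − 24 + 16 = 0, which agrees with 1 − 2 + 1 = 0.

Hence the Betti numbers are b_0 = 1, b_1 = 2, b_2 = 1.

b_0 = 1, b_1 = 2, b_2 = 1.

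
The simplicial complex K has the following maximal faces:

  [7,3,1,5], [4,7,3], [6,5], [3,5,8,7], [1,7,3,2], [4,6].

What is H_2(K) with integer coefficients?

Fix the vertex order 1 < 2 < 3 < 4 < 5 < 6 < 7 < 8 and write every simplex with vertices in increasing order. Then dim K = 3 and the simplices of K are:

  0-simplices (8): [1], [2], [3], [4], [5], [6], [7], [8]
  1-simplices (16): [1,2], [1,3], [1,5], [1,7], [2,3], [2,7], [3,4], [3,5], [3,7], [3,8], [4,6], [4,7], [5,6], [5,7], [5,8], [7,8]
  2-simplices (11): [1,2,3], [1,2,7], [1,3,5], [1,3,7], [1,5,7], [2,3,7], [3,4,7], [3,5,7], [3,5,8], [3,7,8], [5,7,8]
  3-simplices (3): [1,2,3,7], [1,3,5,7], [3,5,7,8]

so the chain groups are C_0 ≅ Z^8, C_1 ≅ Z^16, C_2 ≅ Z^11, C_3 ≅ Z^3.

The boundary map ∂_1: C_1 → C_0 sends each edge [p,q] (with p < q) to q − p. For instance
  ∂[5,7] = [7] − [5].
The 8×16 boundary matrix has rank 7 and Smith normal form diag(1,1,1,1,1,1,1).

The boundary map ∂_2: C_2 → C_1 acts by ∂[p,q,r] = [q,r] − [p,r] + [p,q]. For instance
  ∂[3,4,7] = [4,7] − [3,7] + [3,4],
  ∂[3,5,7] = [5,7] − [3,7] + [3,5].
As a 16×11 matrix over Z this has rank 8, with invariant factors (1,1,1,1,1,1,1,1).

∂_3: C_3 → C_2 sends each 3-simplex σ to the alternating sum Σ_i (−1)^i (σ with its i-th vertex removed). For instance
  ∂[1,3,5,7] = [3,5,7] − [1,5,7] + [1,3,7] − [1,3,5],
  ∂[3,5,7,8] = [5,7,8] − [3,7,8] + [3,5,8] − [3,5,7].
This gives a 11×3 integer matrix of rank 3; reducing to Smith normal form yields diagonal entries (1,1,1).

From H_k ≅ ker(∂_k) / im(∂_{k+1}) we obtain:

  H_2: rank ker ∂_2 − rank ∂_3 = (11 − 8) − 3 = 0, and the invariant factors of ∂_3 are all 1, so H_2 = 0.

H_2 = 0.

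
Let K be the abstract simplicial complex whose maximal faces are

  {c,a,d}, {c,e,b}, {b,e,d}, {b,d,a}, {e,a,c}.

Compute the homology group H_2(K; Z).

Order the vertices as a < b < c < d < e. Listing each simplex with vertices in this order, K has dimension 2 with simplices:

  0-simplices (5): a, b, c, d, e
  1-simplices (10): ab, ac, ad, ae, bc, bd, be, cd, ce, de
  2-simplices (5): abd, acd, ace, bce, bde

so the chain groups are C_0 ≅ Z^5, C_1 ≅ Z^10, C_2 ≅ Z^5.

∂_1: C_1 → C_0 sends each edge [p,q] (with p < q) to q − p.
As a 5×10 matrix over Z this has rank 4, with invariant factors (1,1,1,1).

Boundary ∂_2: C_2 → C_1 acts by ∂[p,q,r] = [q,r] − [p,r] + [p,q]. For instance
  ∂acd = cd − ad + ac,
  ∂ace = ce − ae + ac.
The 10×5 boundary matrix has rank 5 and Smith normal form diag(1,1,1,1,1).

Now H_k = ker ∂_k / im ∂_{k+1}, so:

  H_2: rank ker ∂_2 − rank ∂_3 = (5 − 5) − 0 = 0, and there is no ∂_3, so H_2 ≅ 0.

H_2 = 0.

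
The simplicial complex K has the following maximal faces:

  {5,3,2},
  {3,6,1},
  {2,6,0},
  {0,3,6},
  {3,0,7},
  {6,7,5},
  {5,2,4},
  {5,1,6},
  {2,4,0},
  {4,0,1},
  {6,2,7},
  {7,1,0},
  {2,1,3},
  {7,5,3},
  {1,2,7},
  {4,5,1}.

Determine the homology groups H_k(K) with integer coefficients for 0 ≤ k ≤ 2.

Order the vertices as 0 < 1 < 2 < 3 < 4 < 5 < 6 < 7. Listing each simplex with vertices in this order, K has dimension 2 with simplices:

  0-simplices (8): [0], [1], [2], [3], [4], [5], [6], [7]
  1-simplices (24): (24 of them)
  2-simplices (16): [0,1,4], [0,1,7], [0,2,4], [0,2,6], [0,3,6], [0,3,7], [1,2,3], [1,2,7], [1,3,6], [1,4,5], [1,5,6], [2,3,5], [2,4,5], [2,6,7], [3,5,7], [5,6,7]

Hence C_0 ≅ Z^8, C_1 ≅ Z^24, C_2 ≅ Z^16.

∂_1: C_1 → C_0 maps an edge to its endpoints' difference, ∂[p,q] = q − p.
The 8×24 boundary matrix has rank 7 and Smith normal form diag(1,1,1,1,1,1,1).

Boundary ∂_2: C_2 → C_1 acts by ∂[p,q,r] = [q,r] − [p,r] + [p,q]. For instance
  ∂[0,3,6] = [3,6] − [0,6] + [0,3],
  ∂[1,4,5] = [4,5] − [1,5] + [1,4].
The 24×16 boundary matrix has rank 15 and Smith normal form diag(1,1,1,1,1,1,1,1,1,1,1,1,1,1,1).

From H_k ≅ ker(∂_k) / im(∂_{k+1}) we obtain:

  H_0: rank C_0 − rank ∂_1 = 8 − 7 = 1, and the invariant factors of ∂_1 are all 1, so H_0 = Z.
  H_1: rank ker ∂_1 − rank ∂_2 = (24 − 7) − 15 = 2, and the invariant factors of ∂_2 are all 1, so H_1 = Z^2.
  H_2: rank ker ∂_2 − rank ∂_3 = (16 − 15) − 0 = 1, and there is no ∂_3, so H_2 = Z.

H_0 = Z,  H_1 = Z^2,  H_2 = Z.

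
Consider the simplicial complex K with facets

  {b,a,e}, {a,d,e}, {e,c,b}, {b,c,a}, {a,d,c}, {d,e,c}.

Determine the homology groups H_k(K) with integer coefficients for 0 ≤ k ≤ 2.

H_0 ≅ Z,  H_1 = 0,  H_2 ≅ Z.

K has 5 vertices, 9 edges, 6 triangles.
rank ∂_0 = 0, rank ∂_1 = 4 ⇒ b_0 = 5 − 0 − 4 = 1; all invariant factors of ∂_1 are 1 so no torsion. So H_0 ≅ Z.
rank ∂_1 = 4, rank ∂_2 = 5 ⇒ b_1 = 9 − 4 − 5 = 0; all invariant factors of ∂_2 are 1 so no torsion. So H_1 ≅ 0.
rank ∂_2 = 5, rank ∂_3 = 0 ⇒ b_2 = 6 − 5 − 0 = 1. So H_2 ≅ Z.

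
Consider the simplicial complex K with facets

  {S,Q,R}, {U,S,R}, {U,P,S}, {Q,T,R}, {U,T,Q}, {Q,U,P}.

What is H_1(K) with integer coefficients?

H_1 ≅ Z.

Take the total order P < Q < R < S < T < U on the vertex set. Then K (dimension 2) consists of the simplices:

  0-simplices (6): P, Q, R, S, T, U
  1-simplices (12): PQ, PS, PU, QR, QS, QT, QU, RS, RT, RU, SU, TU
  2-simplices (6): PQU, PSU, QRS, QRT, QTU, RSU

so the chain groups are C_0 ≅ Z^6, C_1 ≅ Z^12, C_2 ≅ Z^6.

The boundary map ∂_1: C_1 → C_0 sends each edge [p,q] (with p < q) to q − p.
The 6×12 boundary matrix has rank 5 and Smith normal form diag(1,1,1,1,1).

Boundary ∂_2: C_2 → C_1 acts by ∂[p,q,r] = [q,r] − [p,r] + [p,q]. For instance
  ∂RSU = SU − RU + RS,
  ∂QTU = TU − QU + QT.
This gives a 12×6 integer matrix of rank 6; reducing to Smith normal form yields diagonal entries (1,1,1,1,1,1).

Now H_k = ker ∂_k / im ∂_{k+1}, so:

  H_1: rank ker ∂_1 − rank ∂_2 = (12 − 5) − 6 = 1, and the invariant factors of ∂_2 are all 1, so H_1 ≅ Z.

(K is a triangulation of the cylinder S^1 x I.)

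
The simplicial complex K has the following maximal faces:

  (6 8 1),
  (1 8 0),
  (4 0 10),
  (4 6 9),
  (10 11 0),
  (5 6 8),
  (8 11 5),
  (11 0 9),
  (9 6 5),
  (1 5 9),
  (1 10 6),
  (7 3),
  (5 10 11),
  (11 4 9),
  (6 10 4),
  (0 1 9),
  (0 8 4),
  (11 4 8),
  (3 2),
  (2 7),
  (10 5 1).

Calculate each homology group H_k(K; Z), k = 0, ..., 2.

Order the vertices as 0 < 1 < 2 < 3 < 4 < 5 < 6 < 7 < 8 < 9 < 10 < 11. Listing each simplex with vertices in this order, K has dimension 2 with simplices:

  0-simplices (12): [0], [1], [2], [3], [4], [5], [6], [7], [8], [9], [10], [11]
  1-simplices (30): (30 of them)
  2-simplices (18): (18 of them)

Hence C_0 ≅ Z^12, C_1 ≅ Z^30, C_2 ≅ Z^18.

Boundary ∂_1: C_1 → C_0 maps an edge to its endpoints' difference, ∂[p,q] = q − p. For instance
  ∂[0,10] = [10] − [0].
This gives a 12×30 integer matrix of rank 10; reducing to Smith normal form yields diagonal entries (1,1,1,1,1,1,1,1,1,1).

The boundary map ∂_2: C_2 → C_1 acts by ∂[p,q,r] = [q,r] − [p,r] + [p,q]. For instance
  ∂[0,4,8] = [4,8] − [0,8] + [0,4],
  ∂[1,6,8] = [6,8] − [1,8] + [1,6].
This gives a 30×18 integer matrix of rank 18; reducing to Smith normal form yields diagonal entries (1,1,1,1,1,1,1,1,1,1,1,1,1,1,1,1,1,2).

From H_k ≅ ker(∂_k) / im(∂_{k+1}) we obtain:

  H_0: rank C_0 − rank ∂_1 = 12 − 10 = 2, and the invariant factors of ∂_1 are all 1, so H_0 ≅ Z^2.
  H_1: rank ker ∂_1 − rank ∂_2 = (30 − 10) − 18 = 2, and ∂_2 has invariant factor 2 > 1, so H_1 ≅ Z^2 ⊕ Z/2.
  H_2: rank ker ∂_2 − rank ∂_3 = (18 − 18) − 0 = 0, and there is no ∂_3, so H_2 ≅ 0.

(K is a triangulation of the disjoint union of the circle S^1 and the Klein bottle.)

H_0 = Z^2,  H_1 = Z^2 ⊕ Z/2,  H_2 = 0.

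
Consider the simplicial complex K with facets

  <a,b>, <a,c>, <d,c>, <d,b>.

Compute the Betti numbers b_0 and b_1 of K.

Order the vertices as a < b < c < d. Listing each simplex with vertices in this order, K has dimension 1 with simplices:

  0-simplices (4): a, b, c, d
  1-simplices (4): ab, ac, bd, cd

Hence C_0 ≅ Z^4, C_1 ≅ Z^4.

Boundary ∂_1: C_1 → C_0 is given by ∂[p,q] = [q] − [p].
The resulting 4×4 matrix has rank 3, and its Smith normal form has invariant factors (1,1,1).

Reading off H_k = ker ∂_k / im ∂_{k+1}:

  H_0: rank C_0 − rank ∂_1 = 4 − 3 = 1, and the invariant factors of ∂_1 are all 1, so H_0 = Z.
  H_1: rank ker ∂_1 − rank ∂_2 = (4 − 3) − 0 = 1, and there is no ∂_2, so H_1 = Z.

As a check, the Euler characteristic is 4 − 4 = 0, which agrees with 1 − 1 = 0.

Hence the Betti numbers are b_0 = 1, b_1 = 1.

b_0 = 1, b_1 = 1.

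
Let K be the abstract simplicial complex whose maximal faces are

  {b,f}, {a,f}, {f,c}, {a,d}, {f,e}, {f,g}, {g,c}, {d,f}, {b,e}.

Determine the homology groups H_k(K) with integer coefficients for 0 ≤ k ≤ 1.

Fix the vertex order a < b < c < d < e < f < g and write every simplex with vertices in increasing order. Then dim K = 1 and the simplices of K are:

  0-simplices (7): a, b, c, d, e, f, g
  1-simplices (9): ad, af, be, bf, cf, cg, df, ef, fg

so the chain groups are C_0 ≅ Z^7, C_1 ≅ Z^9.

The boundary map ∂_1: C_1 → C_0 maps an edge to its endpoints' difference, ∂[p,q] = q − p. For instance
  ∂be = e − b.
The 7×9 boundary matrix has rank 6 and Smith normal form diag(1,1,1,1,1,1).

Computing H_k = (kernel of ∂_k) / (image of ∂_{k+1}):

  H_0: rank C_0 − rank ∂_1 = 7 − 6 = 1, and the invariant factors of ∂_1 are all 1, so H_0 = Z.
  H_1: rank ker ∂_1 − rank ∂_2 = (9 − 6) − 0 = 3, and there is no ∂_2, so H_1 = Z^3.

As a check, the Euler characteristic is 7 − 9 = -2, which agrees with 1 − 3 = -2.
(K is a triangulation of a wedge of 3 circles.)

H_0 ≅ Z,  H_1 ≅ Z^3.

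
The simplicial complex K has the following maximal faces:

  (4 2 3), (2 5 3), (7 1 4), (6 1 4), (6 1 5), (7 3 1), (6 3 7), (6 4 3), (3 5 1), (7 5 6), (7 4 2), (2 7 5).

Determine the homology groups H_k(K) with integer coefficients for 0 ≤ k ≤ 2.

H_0 = Z,  H_1 = Z/2Z,  H_2 = 0.

Fix the vertex order 1 < 2 < 3 < 4 < 5 < 6 < 7 and write every simplex with vertices in increasing order. Then dim K = 2 and the simplices of K are:

  0-simplices (7): [1], [2], [3], [4], [5], [6], [7]
  1-simplices (18): [1,3], [1,4], [1,5], [1,6], [1,7], [2,3], [2,4], [2,5], [2,7], [3,4], [3,5], [3,6], [3,7], [4,6], [4,7], [5,6], [5,7], [6,7]
  2-simplices (12): [1,3,5], [1,3,7], [1,4,6], [1,4,7], [1,5,6], [2,3,4], [2,3,5], [2,4,7], [2,5,7], [3,4,6], [3,6,7], [5,6,7]

so the chain groups are C_0 ≅ Z^7, C_1 ≅ Z^18, C_2 ≅ Z^12.

∂_1: C_1 → C_0 sends each edge [p,q] (with p < q) to q − p. For instance
  ∂[6,7] = [7] − [6].
The 7×18 boundary matrix has rank 6 and Smith normal form diag(1,1,1,1,1,1).

Boundary ∂_2: C_2 → C_1 acts by ∂[p,q,r] = [q,r] − [p,r] + [p,q]. For instance
  ∂[1,5,6] = [5,6] − [1,6] + [1,5],
  ∂[1,4,6] = [4,6] − [1,6] + [1,4].
As a 18×12 matrix over Z this has rank 12, with invariant factors (1,1,1,1,1,1,1,1,1,1,1,2).

Reading off H_k = ker ∂_k / im ∂_{k+1}:

  H_0: rank C_0 − rank ∂_1 = 7 − 6 = 1, and the invariant factors of ∂_1 are all 1, so H_0 ≅ Z.
  H_1: rank ker ∂_1 − rank ∂_2 = (18 − 6) − 12 = 0, and ∂_2 has invariant factor 2 > 1, so H_1 ≅ Z/2Z.
  H_2: rank ker ∂_2 − rank ∂_3 = (12 − 12) − 0 = 0, and there is no ∂_3, so H_2 ≅ 0.

(K is a triangulation of the real projective plane RP^2.)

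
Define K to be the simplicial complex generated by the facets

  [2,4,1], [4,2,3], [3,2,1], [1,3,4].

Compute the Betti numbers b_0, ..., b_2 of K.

Fix the vertex order 1 < 2 < 3 < 4 and write every simplex with vertices in increasing order. Then dim K = 2 and the simplices of K are:

  0-simplices (4): [1], [2], [3], [4]
  1-simplices (6): [1,2], [1,3], [1,4], [2,3], [2,4], [3,4]
  2-simplices (4): [1,2,3], [1,2,4], [1,3,4], [2,3,4]

so the chain groups are C_0 ≅ Z^4, C_1 ≅ Z^6, C_2 ≅ Z^4.

The boundary map ∂_1: C_1 → C_0 maps an edge to its endpoints' difference, ∂[p,q] = q − p. For instance
  ∂[1,3] = [3] − [1].
This gives a 4×6 integer matrix of rank 3; reducing to Smith normal form yields diagonal entries (1,1,1).

∂_2: C_2 → C_1 acts by ∂[p,q,r] = [q,r] − [p,r] + [p,q]. For instance
  ∂[2,3,4] = [3,4] − [2,4] + [2,3],
  ∂[1,3,4] = [3,4] − [1,4] + [1,3].
The 6×4 boundary matrix has rank 3 and Smith normal form diag(1,1,1).

Now H_k = ker ∂_k / im ∂_{k+1}, so:

  H_0: rank C_0 − rank ∂_1 = 4 − 3 = 1, and the invariant factors of ∂_1 are all 1, so H_0 ≅ Z.
  H_1: rank ker ∂_1 − rank ∂_2 = (6 − 3) − 3 = 0, and the invariant factors of ∂_2 are all 1, so H_1 ≅ 0.
  H_2: rank ker ∂_2 − rank ∂_3 = (4 − 3) − 0 = 1, and there is no ∂_3, so H_2 ≅ Z.

Hence the Betti numbers are b_0 = 1, b_1 = 0, b_2 = 1.

b_0 = 1, b_1 = 0, b_2 = 1.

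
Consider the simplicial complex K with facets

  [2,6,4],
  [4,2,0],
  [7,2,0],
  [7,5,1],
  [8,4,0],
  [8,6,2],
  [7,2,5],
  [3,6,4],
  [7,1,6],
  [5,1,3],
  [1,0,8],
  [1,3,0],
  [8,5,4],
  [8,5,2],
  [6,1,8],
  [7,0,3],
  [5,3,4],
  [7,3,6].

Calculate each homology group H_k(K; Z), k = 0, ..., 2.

We work with the vertex ordering 0 < 1 < 2 < 3 < 4 < 5 < 6 < 7 < 8. The simplices of K, each written with vertices in increasing order, are:

  0-simplices (9): [0], [1], [2], [3], [4], [5], [6], [7], [8]
  1-simplices (27): (27 of them)
  2-simplices (18): [0,1,3], [0,1,8], [0,2,4], [0,2,7], [0,3,7], [0,4,8], [1,3,5], [1,5,7], [1,6,7], [1,6,8], [2,4,6], [2,5,7], [2,5,8], [2,6,8], [3,4,5], [3,4,6], [3,6,7], [4,5,8]

giving chain groups C_0 ≅ Z^9, C_1 ≅ Z^27, C_2 ≅ Z^18.

Boundary ∂_1: C_1 → C_0 is given by ∂[p,q] = [q] − [p].
The resulting 9×27 matrix has rank 8, and its Smith normal form has invariant factors (1,1,1,1,1,1,1,1).

Boundary ∂_2: C_2 → C_1 sends each 2-simplex [p,q,r] to [q,r] − [p,r] + [p,q]. For instance
  ∂[1,6,8] = [6,8] − [1,8] + [1,6],
  ∂[4,5,8] = [5,8] − [4,8] + [4,5].
The 27×18 boundary matrix has rank 18 and Smith normal form diag(1,1,1,1,1,1,1,1,1,1,1,1,1,1,1,1,1,2).

Now H_k = ker ∂_k / im ∂_{k+1}, so:

  H_0: rank C_0 − rank ∂_1 = 9 − 8 = 1, and the invariant factors of ∂_1 are all 1, so H_0 ≅ Z.
  H_1: rank ker ∂_1 − rank ∂_2 = (27 − 8) − 18 = 1, and ∂_2 has invariant factor 2 > 1, so H_1 ≅ Z ⊕ Z_2.
  H_2: rank ker ∂_2 − rank ∂_3 = (18 − 18) − 0 = 0, and there is no ∂_3, so H_2 ≅ 0.

As a check, the Euler characteristic is 9 − 27 + 18 = 0, which agrees with 1 − 1 + 0 = 0.

H_0 = Z,  H_1 = Z ⊕ Z_2,  H_2 = 0.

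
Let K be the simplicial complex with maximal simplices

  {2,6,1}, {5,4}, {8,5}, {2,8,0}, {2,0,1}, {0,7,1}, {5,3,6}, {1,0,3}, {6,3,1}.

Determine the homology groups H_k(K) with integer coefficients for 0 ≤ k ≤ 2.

H_0 = Z,  H_1 = Z,  H_2 = 0.

Take the total order 0 < 1 < 2 < 3 < 4 < 5 < 6 < 7 < 8 on the vertex set. Then K (dimension 2) consists of the simplices:

  0-simplices (9): [0], [1], [2], [3], [4], [5], [6], [7], [8]
  1-simplices (16): [0,1], [0,2], [0,3], [0,7], [0,8], [1,2], [1,3], [1,6], [1,7], [2,6], [2,8], [3,5], [3,6], [4,5], [5,6], [5,8]
  2-simplices (7): [0,1,2], [0,1,3], [0,1,7], [0,2,8], [1,2,6], [1,3,6], [3,5,6]

so the chain groups are C_0 ≅ Z^9, C_1 ≅ Z^16, C_2 ≅ Z^7.

∂_1: C_1 → C_0 is given by ∂[p,q] = [q] − [p]. For instance
  ∂[1,2] = [2] − [1].
The 9×16 boundary matrix has rank 8 and Smith normal form diag(1,1,1,1,1,1,1,1).

∂_2: C_2 → C_1 sends each 2-simplex [p,q,r] to [q,r] − [p,r] + [p,q]. For instance
  ∂[0,2,8] = [2,8] − [0,8] + [0,2],
  ∂[0,1,2] = [1,2] − [0,2] + [0,1].
As a 16×7 matrix over Z this has rank 7, with invariant factors (1,1,1,1,1,1,1).

From H_k ≅ ker(∂_k) / im(∂_{k+1}) we obtain:

  H_0: rank C_0 − rank ∂_1 = 9 − 8 = 1, and the invariant factors of ∂_1 are all 1, so H_0 = Z.
  H_1: rank ker ∂_1 − rank ∂_2 = (16 − 8) − 7 = 1, and the invariant factors of ∂_2 are all 1, so H_1 = Z.
  H_2: rank ker ∂_2 − rank ∂_3 = (7 − 7) − 0 = 0, and there is no ∂_3, so H_2 = 0.

As a check, the Euler characteristic is 9 − 16 + 7 = 0, which agrees with 1 − 1 + 0 = 0.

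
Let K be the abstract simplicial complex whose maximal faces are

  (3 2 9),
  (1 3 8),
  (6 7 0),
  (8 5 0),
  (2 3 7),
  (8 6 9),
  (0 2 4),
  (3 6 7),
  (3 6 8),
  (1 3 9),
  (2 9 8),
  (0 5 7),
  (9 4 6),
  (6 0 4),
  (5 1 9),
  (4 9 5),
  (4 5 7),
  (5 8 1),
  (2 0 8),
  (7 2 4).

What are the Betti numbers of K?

b_0 = 1, b_1 = 1, b_2 = 0.

We work with the vertex ordering 0 < 1 < 2 < 3 < 4 < 5 < 6 < 7 < 8 < 9. The simplices of K, each written with vertices in increasing order, are:

  0-simplices (10): [0], [1], [2], [3], [4], [5], [6], [7], [8], [9]
  1-simplices (30): (30 of them)
  2-simplices (20): (20 of them)

giving chain groups C_0 ≅ Z^10, C_1 ≅ Z^30, C_2 ≅ Z^20.

The boundary map ∂_1: C_1 → C_0 sends each edge [p,q] (with p < q) to q − p. For instance
  ∂[6,8] = [8] − [6].
As a 10×30 matrix over Z this has rank 9, with invariant factors (1,1,1,1,1,1,1,1,1).

∂_2: C_2 → C_1 acts by ∂[p,q,r] = [q,r] − [p,r] + [p,q]. For instance
  ∂[3,6,7] = [6,7] − [3,7] + [3,6],
  ∂[0,2,4] = [2,4] − [0,4] + [0,2].
This gives a 30×20 integer matrix of rank 20; reducing to Smith normal form yields diagonal entries (1,1,1,1,1,1,1,1,1,1,1,1,1,1,1,1,1,1,1,2).

Computing H_k = (kernel of ∂_k) / (image of ∂_{k+1}):

  H_0: rank C_0 − rank ∂_1 = 10 − 9 = 1, and the invariant factors of ∂_1 are all 1, so H_0 ≅ Z.
  H_1: rank ker ∂_1 − rank ∂_2 = (30 − 9) − 20 = 1, and ∂_2 has invariant factor 2 > 1, so H_1 ≅ Z ⊕ Z/2Z.
  H_2: rank ker ∂_2 − rank ∂_3 = (20 − 20) − 0 = 0, and there is no ∂_3, so H_2 ≅ 0.

As a check, the Euler characteristic is 10 − 30 + 20 = 0, which agrees with 1 − 1 + 0 = 0.
(K is a triangulation of the Klein bottle.)

Hence the Betti numbers are b_0 = 1, b_1 = 1, b_2 = 0.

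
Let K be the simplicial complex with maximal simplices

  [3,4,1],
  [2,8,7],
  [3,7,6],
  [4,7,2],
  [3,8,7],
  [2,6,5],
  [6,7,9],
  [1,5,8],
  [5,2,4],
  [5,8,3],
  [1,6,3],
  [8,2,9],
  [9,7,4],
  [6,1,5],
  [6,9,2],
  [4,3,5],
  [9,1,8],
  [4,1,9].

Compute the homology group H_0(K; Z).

We work with the vertex ordering 1 < 2 < 3 < 4 < 5 < 6 < 7 < 8 < 9. The simplices of K, each written with vertices in increasing order, are:

  0-simplices (9): [1], [2], [3], [4], [5], [6], [7], [8], [9]
  1-simplices (27): (27 of them)
  2-simplices (18): [1,3,4], [1,3,6], [1,4,9], [1,5,6], [1,5,8], [1,8,9], [2,4,5], [2,4,7], [2,5,6], [2,6,9], [2,7,8], [2,8,9], [3,4,5], [3,5,8], [3,6,7], [3,7,8], [4,7,9], [6,7,9]

so the chain groups are C_0 ≅ Z^9, C_1 ≅ Z^27, C_2 ≅ Z^18.

∂_1: C_1 → C_0 is given by ∂[p,q] = [q] − [p].
This gives a 9×27 integer matrix of rank 8; reducing to Smith normal form yields diagonal entries (1,1,1,1,1,1,1,1).

∂_2: C_2 → C_1 acts by ∂[p,q,r] = [q,r] − [p,r] + [p,q]. For instance
  ∂[1,5,8] = [5,8] − [1,8] + [1,5],
  ∂[6,7,9] = [7,9] − [6,9] + [6,7].
This gives a 27×18 integer matrix of rank 18; reducing to Smith normal form yields diagonal entries (1,1,1,1,1,1,1,1,1,1,1,1,1,1,1,1,1,2).

Now H_k = ker ∂_k / im ∂_{k+1}, so:

  H_0: rank C_0 − rank ∂_1 = 9 − 8 = 1, and the invariant factors of ∂_1 are all 1, so H_0 = Z.

(K is a triangulation of the Klein bottle.)

H_0 ≅ Z.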